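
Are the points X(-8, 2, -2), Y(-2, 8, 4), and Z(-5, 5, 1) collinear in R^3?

XY = (6, 6, 6), XZ = (3, 3, 3).
Each component of XZ is 1/2 times the corresponding component of XY, so XZ = 1/2·XY and the points are collinear.

Yes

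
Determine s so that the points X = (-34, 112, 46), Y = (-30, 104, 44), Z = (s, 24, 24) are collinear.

Direction XY = (4, -8, -2). From the y-coordinate of Z, the parameter along the line is τ = (24 − 112)/(-8) = 11.
Then s = (-34) + 11·(4) = 10.

10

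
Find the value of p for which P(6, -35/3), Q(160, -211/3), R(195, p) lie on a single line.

Collinearity: (R − P) must be parallel to (Q − P) = (154, -176/3).
Cross-multiplying the components: (p − (-35/3))·(154) = (189)·(-176/3).
Solving gives p = -251/3.

-251/3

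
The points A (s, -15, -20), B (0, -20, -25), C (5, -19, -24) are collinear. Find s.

25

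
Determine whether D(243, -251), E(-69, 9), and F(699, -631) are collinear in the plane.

Yes

DE = (-312, 260), DF = (456, -380).
Checking proportionality: DF = -19/13·DE, so the vectors are parallel and the points are collinear.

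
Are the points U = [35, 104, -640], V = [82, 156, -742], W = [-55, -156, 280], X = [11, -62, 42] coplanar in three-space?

Yes

A normal to the plane through U, V, W is n = UV × UW = (21320, -34060, -7540).
The plane has equation n·P = 2029560. For X: n·X = 2029560.
Equal, so X lies in the plane and all four are coplanar.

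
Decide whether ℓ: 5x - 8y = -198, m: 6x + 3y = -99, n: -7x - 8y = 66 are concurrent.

Yes

Intersecting ℓ and m: solving the 2×2 system gives (x, y) = (-22, 11).
Substitute into n: (-7)(-22) + (-8)(11) = 66.
This equals 66, so (-22, 11) lies on all three lines and they are concurrent.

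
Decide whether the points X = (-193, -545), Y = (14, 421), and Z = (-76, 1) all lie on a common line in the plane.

Yes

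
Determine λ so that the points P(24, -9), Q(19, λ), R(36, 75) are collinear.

Collinearity: (Q − P) must be parallel to (R − P) = (12, 84).
Cross-multiplying the components: (λ − (-9))·(12) = (-5)·(84).
Solving gives λ = -44.

-44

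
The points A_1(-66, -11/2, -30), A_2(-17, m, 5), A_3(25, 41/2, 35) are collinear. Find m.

Collinearity requires A_1A_2 × A_1A_3 = 0; each component is linear in m.
The x-component gives (65)m + (-1105/2) = 0, so m = 17/2.
The remaining components then also vanish.

17/2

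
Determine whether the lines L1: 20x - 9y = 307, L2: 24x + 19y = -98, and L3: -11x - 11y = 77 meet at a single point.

No

The three lines meet at one point iff the augmented coefficient matrix [aᵢ bᵢ cᵢ] has rank < 3, i.e. its determinant vanishes.
Here the determinant is -2255.
Nonzero, so no common point exists.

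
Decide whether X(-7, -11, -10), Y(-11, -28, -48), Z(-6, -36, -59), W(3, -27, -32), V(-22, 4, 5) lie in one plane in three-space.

The plane through X, Y, Z has normal n = XY × XZ = (-117, -234, 117) and equation n·P = 2223.
Checking the remaining points: n·W = 2223, n·V = 2223.
All equal 2223, so all 5 points lie in one plane.

Yes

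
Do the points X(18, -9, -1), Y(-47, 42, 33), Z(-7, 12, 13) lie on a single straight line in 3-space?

XY = (-65, 51, 34), XZ = (-25, 21, 14).
XY × XZ = (0, 60, -90).
The cross product is nonzero, so the points do not lie on one line.

No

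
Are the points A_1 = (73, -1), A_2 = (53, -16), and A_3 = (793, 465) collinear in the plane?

A_1A_2 = (-20, -15), A_1A_3 = (720, 466).
Twice the signed area of △A_1A_2A_3 is (-20)(466) − (-15)(720) = 1480.
The area is nonzero, so the three points are not collinear.

No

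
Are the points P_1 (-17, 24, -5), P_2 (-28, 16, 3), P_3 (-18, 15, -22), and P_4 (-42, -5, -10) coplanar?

Yes

With P_1 as base: P_1P_2 = (-11, -8, 8), P_1P_3 = (-1, -9, -17), P_1P_4 = (-25, -29, -5).
P_1P_3 × P_1P_4 = (-448, 420, -196).
P_1P_2 · (P_1P_3 × P_1P_4) = 0.
The scalar triple product vanishes, so the four points are coplanar.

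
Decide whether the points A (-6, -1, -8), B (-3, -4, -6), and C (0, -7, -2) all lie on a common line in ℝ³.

No

AB = (3, -3, 2), AC = (6, -6, 6).
Comparing components 2 and 3: (-3)(6) − (2)(-6) = -6 ≠ 0, so AB and AC are not parallel and the points are not collinear.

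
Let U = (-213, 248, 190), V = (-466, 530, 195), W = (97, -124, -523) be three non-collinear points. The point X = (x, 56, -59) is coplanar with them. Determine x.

Coplanarity requires UV · (UW × UX) = 0.
UV = (-253, 282, 5), UW = (310, -372, -713); the triple product is linear in x with coefficient -199206 and constant term -9761094.
Setting it to zero: x = -49.

-49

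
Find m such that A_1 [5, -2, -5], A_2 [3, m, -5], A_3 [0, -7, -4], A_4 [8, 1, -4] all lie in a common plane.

The points are coplanar iff A_1A_2 · (A_1A_3 × A_1A_4) = 0.
Expanding, this is linear in m: (8)m + (32) = 0.
So m = -4.

-4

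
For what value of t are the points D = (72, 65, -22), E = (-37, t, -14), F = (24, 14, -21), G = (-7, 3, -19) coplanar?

42

Coplanarity ⇔ det[DE; DF; DG] = 0.
Expanding, this is linear in t: (65)t + (-2730) = 0.
So t = 42.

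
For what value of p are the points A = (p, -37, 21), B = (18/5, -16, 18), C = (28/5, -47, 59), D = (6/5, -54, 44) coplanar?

Coplanarity ⇔ det[AB; AC; AD] = 0.
Expanding, this is linear in p: (-752)p + (0) = 0.
So p = 0.

0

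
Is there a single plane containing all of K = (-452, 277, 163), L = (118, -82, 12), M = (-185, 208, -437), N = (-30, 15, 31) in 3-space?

The four points are coplanar iff the 3×3 determinant with rows KL, KM, KN is zero.
Rows: (570, -359, -151), (267, -69, -600), (422, -262, -132).
Expanding along the first row: (570)(-148092) − (-359)(217956) + (-151)(-40836) = 0.
Zero determinant ⇒ coplanar.

Yes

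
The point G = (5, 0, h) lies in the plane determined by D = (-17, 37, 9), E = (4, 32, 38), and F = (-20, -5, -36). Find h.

A normal to the plane is n = DE × DF = (1443, 858, -897).
G lies in the plane iff n · DG = 0.
This gives (-897)h + (8073) = 0, so h = 9.

9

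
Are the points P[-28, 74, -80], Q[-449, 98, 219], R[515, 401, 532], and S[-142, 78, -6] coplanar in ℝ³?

With P as base: PQ = (-421, 24, 299), PR = (543, 327, 612), PS = (-114, 4, 74).
PR × PS = (21750, -109950, 39450).
PQ · (PR × PS) = 0.
The scalar triple product vanishes, so the four points are coplanar.

Yes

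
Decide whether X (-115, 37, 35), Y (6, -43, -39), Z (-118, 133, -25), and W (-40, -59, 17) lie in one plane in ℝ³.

No

The four points are coplanar iff the 3×3 determinant with rows XY, XZ, XW is zero.
Rows: (121, -80, -74), (-3, 96, -60), (75, -96, -18).
Expanding along the first row: (121)(-7488) − (-80)(4554) + (-74)(-6912) = -30240.
Nonzero ⇒ not coplanar.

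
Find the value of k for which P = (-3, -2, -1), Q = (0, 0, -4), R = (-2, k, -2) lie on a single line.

-4/3

Direction PQ = (3, 2, -3). From the x-coordinate of R, the parameter along the line is τ = (-2 − (-3))/3 = 1/3.
Then k = (-2) + 1/3·(2) = -4/3.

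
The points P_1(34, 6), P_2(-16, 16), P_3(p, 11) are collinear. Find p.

9

The three points are collinear iff det[P_1P_2; P_1P_3] = 0.
This determinant is linear in p: (-10)p + (90) = 0, so p = 9.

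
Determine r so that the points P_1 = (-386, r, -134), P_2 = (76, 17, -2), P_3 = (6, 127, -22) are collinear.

Collinearity requires P_1P_2 × P_1P_3 = 0; each component is linear in r.
The x-component gives (20)r + (-14860) = 0, so r = 743.
The remaining components then also vanish.

743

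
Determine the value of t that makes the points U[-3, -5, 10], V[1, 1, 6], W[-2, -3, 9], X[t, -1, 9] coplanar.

Normal to plane UVW: n = (2, 0, 2); plane equation n·P = 14.
Requiring n·X = 14: (2)t + (18) = 14.
So t = -2.

-2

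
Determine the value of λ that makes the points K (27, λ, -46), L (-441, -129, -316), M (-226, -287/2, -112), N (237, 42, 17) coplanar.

Coplanarity ⇔ det[KL; KM; KN] = 0.
Expanding, this is linear in λ: (-66717)λ + (-2601963) = 0.
So λ = -39.

-39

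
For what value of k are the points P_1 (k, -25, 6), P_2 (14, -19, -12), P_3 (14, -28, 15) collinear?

14

Direction P_2P_3 = (0, -9, 27). From the y-coordinate of P_1, the parameter along the line is τ = (-25 − (-19))/(-9) = 2/3.
Then k = 14 + 2/3·(0) = 14.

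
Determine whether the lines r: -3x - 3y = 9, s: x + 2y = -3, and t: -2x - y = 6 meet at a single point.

Yes

Intersecting r and s: solving the 2×2 system gives (x, y) = (-3, 0).
Substitute into t: (-2)(-3) + (-1)(0) = 6.
This equals 6, so (-3, 0) lies on all three lines and they are concurrent.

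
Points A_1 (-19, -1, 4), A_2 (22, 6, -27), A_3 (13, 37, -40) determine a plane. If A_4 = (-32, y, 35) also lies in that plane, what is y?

Coplanarity requires A_1A_2 · (A_1A_3 × A_1A_4) = 0.
A_1A_2 = (41, 7, -31), A_1A_3 = (32, 38, -44); the triple product is linear in y with coefficient 812 and constant term 30856.
Setting it to zero: y = -38.

-38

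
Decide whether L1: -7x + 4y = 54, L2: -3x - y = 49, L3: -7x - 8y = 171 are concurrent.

No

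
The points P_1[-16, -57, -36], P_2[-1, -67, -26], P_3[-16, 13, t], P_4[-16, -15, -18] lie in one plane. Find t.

Normal to plane P_1P_2P_4: n = (-600, -270, 630); plane equation n·P = 2310.
Requiring n·P_3 = 2310: (630)t + (6090) = 2310.
So t = -6.

-6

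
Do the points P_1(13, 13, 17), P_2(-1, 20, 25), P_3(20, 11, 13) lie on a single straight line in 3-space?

P_1P_2 = (-14, 7, 8), P_1P_3 = (7, -2, -4).
P_1P_2 × P_1P_3 = (-12, 0, -21).
The cross product is nonzero, so the points do not lie on one line.

No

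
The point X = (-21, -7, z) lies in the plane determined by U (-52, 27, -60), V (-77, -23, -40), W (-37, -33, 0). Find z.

The plane through U, V, W has equation −1800x + 1800y + 2250z = 7200.
Substituting X: (2250)z + (25200) = 7200, so z = -8.

-8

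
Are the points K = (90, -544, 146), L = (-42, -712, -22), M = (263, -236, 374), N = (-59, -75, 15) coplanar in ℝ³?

Yes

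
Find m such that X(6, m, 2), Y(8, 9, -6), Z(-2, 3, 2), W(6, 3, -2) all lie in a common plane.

-5

Coplanarity ⇔ det[XY; XZ; XW] = 0.
Expanding, this is linear in m: (-24)m + (-120) = 0.
So m = -5.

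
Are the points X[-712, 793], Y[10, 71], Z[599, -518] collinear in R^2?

XY = (722, -722), XZ = (1311, -1311).
Checking proportionality: XZ = 69/38·XY, so the vectors are parallel and the points are collinear.

Yes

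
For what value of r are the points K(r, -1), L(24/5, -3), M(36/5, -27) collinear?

23/5

Collinearity: (K − L) must be parallel to (M − L) = (12/5, -24).
Cross-multiplying the components: (r − 24/5)·(-24) = (2)·(12/5).
Solving gives r = 23/5.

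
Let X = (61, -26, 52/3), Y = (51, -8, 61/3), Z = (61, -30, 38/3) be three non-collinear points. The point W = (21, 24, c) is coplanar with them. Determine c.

11/3

Coplanarity requires XY · (XZ × XW) = 0.
XY = (-10, 18, 3), XZ = (0, -4, -14/3); the triple product is linear in c with coefficient 40 and constant term -440/3.
Setting it to zero: c = 11/3.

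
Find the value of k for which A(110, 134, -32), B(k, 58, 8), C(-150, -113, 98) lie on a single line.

Collinearity requires AB × AC = 0; each component is linear in k.
The y-component gives (-130)k + (3900) = 0, so k = 30.
The remaining components then also vanish.

30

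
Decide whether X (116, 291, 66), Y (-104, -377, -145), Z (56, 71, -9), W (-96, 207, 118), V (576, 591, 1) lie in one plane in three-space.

No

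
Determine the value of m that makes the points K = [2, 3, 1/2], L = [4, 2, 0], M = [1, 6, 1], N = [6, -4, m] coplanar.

The points are coplanar iff KL · (KM × KN) = 0.
Expanding, this is linear in m: (5)m + (5) = 0.
So m = -1.

-1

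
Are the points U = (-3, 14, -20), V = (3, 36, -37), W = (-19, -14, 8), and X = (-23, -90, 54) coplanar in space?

The four points are coplanar iff the 3×3 determinant with rows UV, UW, UX is zero.
Rows: (6, 22, -17), (-16, -28, 28), (-20, -104, 74).
Expanding along the first row: (6)(840) − (22)(-624) + (-17)(1104) = 0.
Zero determinant ⇒ coplanar.

Yes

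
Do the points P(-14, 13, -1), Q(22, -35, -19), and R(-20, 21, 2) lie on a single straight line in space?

PQ = (36, -48, -18), PR = (-6, 8, 3).
PQ × PR = (0, 0, 0).
The cross product vanishes, so the three points are collinear.

Yes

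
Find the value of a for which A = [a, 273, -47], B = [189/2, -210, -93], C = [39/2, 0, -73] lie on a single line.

-78

Collinearity requires AB × AC = 0; each component is linear in a.
The y-component gives (20)a + (1560) = 0, so a = -78.
The remaining components then also vanish.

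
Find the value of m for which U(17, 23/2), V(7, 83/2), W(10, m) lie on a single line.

Collinearity: (W − U) must be parallel to (V − U) = (-10, 30).
Cross-multiplying the components: (m − 23/2)·(-10) = (-7)·(30).
Solving gives m = 65/2.

65/2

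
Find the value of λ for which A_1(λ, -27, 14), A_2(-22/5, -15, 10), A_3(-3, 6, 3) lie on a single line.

Direction A_2A_3 = (7/5, 21, -7). From the y-coordinate of A_1, the parameter along the line is τ = (-27 − (-15))/21 = -4/7.
Then λ = (-22/5) + (-4/7)·(7/5) = -26/5.

-26/5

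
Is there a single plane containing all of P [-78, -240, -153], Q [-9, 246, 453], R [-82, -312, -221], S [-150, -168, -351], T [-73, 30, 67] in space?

Yes

The plane through P, Q, R has normal n = PQ × PR = (10584, 2268, -3024) and equation n·X = -907200.
Checking the remaining points: n·S = -907200, n·T = -907200.
All equal -907200, so all 5 points lie in one plane.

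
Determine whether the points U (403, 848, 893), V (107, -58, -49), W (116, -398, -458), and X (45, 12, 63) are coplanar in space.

A normal to the plane through U, V, W is n = UV × UW = (50274, -129542, 108794).
The plane has equation n·P = 7561848. For X: n·X = 7561848.
Equal, so X lies in the plane and all four are coplanar.

Yes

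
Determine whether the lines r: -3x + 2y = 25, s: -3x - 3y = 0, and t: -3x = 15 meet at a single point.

Lines aᵢx + bᵢy = cᵢ with pairwise distinct directions are concurrent exactly when det[aᵢ bᵢ cᵢ] = 0.
Here the determinant is 0.
It vanishes, so the lines are concurrent at (-5, 5).

Yes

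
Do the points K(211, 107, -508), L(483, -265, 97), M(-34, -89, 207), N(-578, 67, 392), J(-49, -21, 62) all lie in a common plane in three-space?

The plane through K, L, M has normal n = KL × KM = (-147400, -342705, -144452) and equation n·P = 5610781.
Checking the remaining points: n·N = 5610781, n·J = 5463381.
Since n·J = 5463381 ≠ 5610781, J is off the plane and the points are not all coplanar.

No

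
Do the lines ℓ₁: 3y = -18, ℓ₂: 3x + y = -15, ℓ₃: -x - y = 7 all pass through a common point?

Intersecting ℓ₁ and ℓ₂: solving the 2×2 system gives (x, y) = (-3, -6).
Substitute into ℓ₃: (-1)(-3) + (-1)(-6) = 9.
But ℓ₃ requires 7 ≠ 9, so the three lines have no common point.

No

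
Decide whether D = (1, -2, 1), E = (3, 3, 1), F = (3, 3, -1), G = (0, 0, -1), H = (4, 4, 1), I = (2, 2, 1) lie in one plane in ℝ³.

No

The plane through D, E, F has normal n = DE × DF = (-10, 4, 0) and equation n·P = -18.
Checking the remaining points: n·G = 0, n·H = -24, n·I = -12.
Since n·G = 0 ≠ -18, G is off the plane and the points are not all coplanar.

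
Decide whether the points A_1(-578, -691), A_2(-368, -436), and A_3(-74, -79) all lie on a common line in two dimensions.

Yes

A_1A_2 = (210, 255), A_1A_3 = (504, 612).
Twice the signed area of △A_1A_2A_3 is (210)(612) − (255)(504) = 0.
The triangle is degenerate (zero area), so the points are collinear.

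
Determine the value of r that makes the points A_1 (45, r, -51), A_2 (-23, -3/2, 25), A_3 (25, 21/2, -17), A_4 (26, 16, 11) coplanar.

25/2

The points are coplanar iff A_1A_2 · (A_1A_3 × A_1A_4) = 0.
Expanding, this is linear in r: (1386)r + (-17325) = 0.
So r = 25/2.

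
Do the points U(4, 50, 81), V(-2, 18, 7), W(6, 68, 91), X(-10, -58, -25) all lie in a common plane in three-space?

The four points are coplanar iff the 3×3 determinant with rows UV, UW, UX is zero.
Rows: (-6, -32, -74), (2, 18, 10), (-14, -108, -106).
Expanding along the first row: (-6)(-828) − (-32)(-72) + (-74)(36) = 0.
Zero determinant ⇒ coplanar.

Yes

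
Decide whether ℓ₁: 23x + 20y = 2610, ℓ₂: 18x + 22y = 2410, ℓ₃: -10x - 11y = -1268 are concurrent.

Intersecting ℓ₁ and ℓ₂: solving the 2×2 system gives (x, y) = (4610/73, 4225/73).
Substitute into ℓ₃: (-10)(4610/73) + (-11)(4225/73) = -92575/73.
But ℓ₃ requires -1268 ≠ -92575/73, so the three lines have no common point.

No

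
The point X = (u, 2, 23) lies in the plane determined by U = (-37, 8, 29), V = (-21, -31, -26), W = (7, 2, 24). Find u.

Coplanarity requires UV · (UW × UX) = 0.
UV = (16, -39, -55), UW = (44, -6, -5); the triple product is linear in u with coefficient -135 and constant term -675.
Setting it to zero: u = -5.

-5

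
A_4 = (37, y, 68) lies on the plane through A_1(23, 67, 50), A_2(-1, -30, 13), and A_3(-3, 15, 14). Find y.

77

The plane through A_1, A_2, A_3 has equation 1568x + 98y − 1274z = -21070.
Substituting A_4: (98)y + (-28616) = -21070, so y = 77.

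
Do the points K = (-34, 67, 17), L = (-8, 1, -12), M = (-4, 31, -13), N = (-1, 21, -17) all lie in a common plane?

A normal to the plane through K, L, M is n = KL × KM = (936, -90, 1044).
The plane has equation n·P = -20106. For N: n·N = -20574.
-20574 ≠ -20106, so N is off the plane.

No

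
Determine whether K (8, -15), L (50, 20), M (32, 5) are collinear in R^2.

KL = (42, 35), KM = (24, 20).
det[KL; KM] = (42)(20) − (35)(24) = 0.
The determinant is zero, so the points are collinear.

Yes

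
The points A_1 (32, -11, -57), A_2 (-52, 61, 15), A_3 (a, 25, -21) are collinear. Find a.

-10

Direction A_1A_2 = (-84, 72, 72). From the y-coordinate of A_3, the parameter along the line is τ = (25 − (-11))/72 = 1/2.
Then a = 32 + 1/2·(-84) = -10.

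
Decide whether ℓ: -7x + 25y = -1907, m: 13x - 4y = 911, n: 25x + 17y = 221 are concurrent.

Yes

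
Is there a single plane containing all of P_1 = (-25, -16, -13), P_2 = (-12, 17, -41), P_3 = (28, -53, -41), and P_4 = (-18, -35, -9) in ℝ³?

No

With P_1 as base: P_1P_2 = (13, 33, -28), P_1P_3 = (53, -37, -28), P_1P_4 = (7, -19, 4).
P_1P_3 × P_1P_4 = (-680, -408, -748).
P_1P_2 · (P_1P_3 × P_1P_4) = -1360.
Since -1360 ≠ 0, the four points are not coplanar.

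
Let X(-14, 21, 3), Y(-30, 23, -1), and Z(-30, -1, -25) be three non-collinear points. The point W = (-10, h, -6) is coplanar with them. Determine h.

21/2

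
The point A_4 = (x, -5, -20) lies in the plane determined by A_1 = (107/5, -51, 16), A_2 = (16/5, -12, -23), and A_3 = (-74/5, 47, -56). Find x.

Coplanarity requires A_1A_2 · (A_1A_3 × A_1A_4) = 0.
A_1A_2 = (-91/5, 39, -39), A_1A_3 = (-181/5, 98, -72); the triple product is linear in x with coefficient 1014 and constant term -18252/5.
Setting it to zero: x = 18/5.

18/5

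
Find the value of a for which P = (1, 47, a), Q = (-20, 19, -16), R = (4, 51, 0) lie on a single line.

Collinearity requires PQ × PR = 0; each component is linear in a.
The x-component gives (32)a + (64) = 0, so a = -2.
The remaining components then also vanish.

-2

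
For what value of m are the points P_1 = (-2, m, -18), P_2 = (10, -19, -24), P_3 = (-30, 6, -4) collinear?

-23/2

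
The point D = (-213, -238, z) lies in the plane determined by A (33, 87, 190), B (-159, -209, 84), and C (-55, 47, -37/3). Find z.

A normal to the plane is n = AB × AC = (166952/3, -29520, -18368).
D lies in the plane iff n · AD = 0.
This gives (-18368)z + (-606144) = 0, so z = -33.

-33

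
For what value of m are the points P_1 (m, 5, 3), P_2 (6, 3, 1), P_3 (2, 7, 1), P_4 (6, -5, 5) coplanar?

0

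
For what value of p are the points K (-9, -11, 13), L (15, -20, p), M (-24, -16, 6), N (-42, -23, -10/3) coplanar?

Coplanarity ⇔ det[KL; KM; KN] = 0.
Expanding, this is linear in p: (15)p + (-125) = 0.
So p = 25/3.

25/3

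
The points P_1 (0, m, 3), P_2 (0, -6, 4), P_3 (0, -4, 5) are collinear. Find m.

-8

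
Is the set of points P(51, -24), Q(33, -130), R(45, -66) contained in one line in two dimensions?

PQ = (-18, -106), PR = (-6, -42).
det[PQ; PR] = (-18)(-42) − (-106)(-6) = 120.
The determinant is nonzero, so they are not collinear.

No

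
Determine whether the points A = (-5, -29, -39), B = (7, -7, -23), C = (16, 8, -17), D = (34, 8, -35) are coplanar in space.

The four points are coplanar iff the 3×3 determinant with rows AB, AC, AD is zero.
Rows: (12, 22, 16), (21, 37, 22), (39, 37, 4).
Expanding along the first row: (12)(-666) − (22)(-774) + (16)(-666) = -1620.
Nonzero ⇒ not coplanar.

No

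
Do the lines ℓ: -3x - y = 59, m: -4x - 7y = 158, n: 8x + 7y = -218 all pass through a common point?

Lines aᵢx + bᵢy = cᵢ with pairwise distinct directions are concurrent exactly when det[aᵢ bᵢ cᵢ] = 0.
Here the determinant is 0.
It vanishes, so the lines are concurrent at (-15, -14).

Yes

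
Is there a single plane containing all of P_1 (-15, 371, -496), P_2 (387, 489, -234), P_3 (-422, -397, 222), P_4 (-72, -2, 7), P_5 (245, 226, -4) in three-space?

The plane through P_1, P_2, P_3 has normal n = P_1P_2 × P_1P_3 = (285940, -395270, -260710) and equation n·P = -21622110.
Checking the remaining points: n·P_4 = -21622110, n·P_5 = -18232880.
Since n·P_5 = -18232880 ≠ -21622110, P_5 is off the plane and the points are not all coplanar.

No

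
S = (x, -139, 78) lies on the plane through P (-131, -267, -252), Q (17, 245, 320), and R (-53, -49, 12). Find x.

43

The plane through P, Q, R has equation 10472x + 5544y − 7672z = -918736.
Substituting S: (10472)x + (-1369032) = -918736, so x = 43.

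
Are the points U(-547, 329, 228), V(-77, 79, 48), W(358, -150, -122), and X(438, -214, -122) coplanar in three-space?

Yes

With U as base: UV = (470, -250, -180), UW = (905, -479, -350), UX = (985, -543, -350).
UW × UX = (-22400, -28000, -19600).
UV · (UW × UX) = 0.
The scalar triple product vanishes, so the four points are coplanar.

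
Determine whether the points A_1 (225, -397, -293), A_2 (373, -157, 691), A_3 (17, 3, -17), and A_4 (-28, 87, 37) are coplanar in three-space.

Yes

With A_1 as base: A_1A_2 = (148, 240, 984), A_1A_3 = (-208, 400, 276), A_1A_4 = (-253, 484, 330).
A_1A_3 × A_1A_4 = (-1584, -1188, 528).
A_1A_2 · (A_1A_3 × A_1A_4) = 0.
The scalar triple product vanishes, so the four points are coplanar.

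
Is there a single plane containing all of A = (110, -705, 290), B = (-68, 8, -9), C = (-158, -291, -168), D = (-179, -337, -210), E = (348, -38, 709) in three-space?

The plane through A, B, C has normal n = AB × AC = (-202768, -1392, 117392) and equation n·P = 12720560.
Checking the remaining points: n·D = 12112256, n·E = 12720560.
Since n·D = 12112256 ≠ 12720560, D is off the plane and the points are not all coplanar.

No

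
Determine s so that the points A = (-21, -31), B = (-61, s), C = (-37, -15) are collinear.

9

The three points are collinear iff det[AB; AC] = 0.
This determinant is linear in s: (16)s + (-144) = 0, so s = 9.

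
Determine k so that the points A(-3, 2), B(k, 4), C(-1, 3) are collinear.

The three points are collinear iff det[AB; AC] = 0.
This determinant is linear in k: (1)k + (-1) = 0, so k = 1.

1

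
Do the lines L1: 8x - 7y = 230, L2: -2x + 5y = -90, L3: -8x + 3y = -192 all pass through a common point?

No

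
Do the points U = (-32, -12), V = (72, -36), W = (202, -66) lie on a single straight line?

UV = (104, -24), UW = (234, -54).
Checking proportionality: UW = 9/4·UV, so the vectors are parallel and the points are collinear.

Yes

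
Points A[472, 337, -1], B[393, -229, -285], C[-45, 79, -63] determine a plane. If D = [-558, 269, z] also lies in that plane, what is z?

Coplanarity requires AB · (AC × AD) = 0.
AB = (-79, -566, -284), AC = (-517, -258, -62); the triple product is linear in z with coefficient -272240 and constant term 29401920.
Setting it to zero: z = 108.

108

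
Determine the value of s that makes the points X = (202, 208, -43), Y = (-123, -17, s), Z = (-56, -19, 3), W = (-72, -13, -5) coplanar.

Coplanarity ⇔ det[XY; XZ; XW] = 0.
Expanding, this is linear in s: (-5180)s + (-93240) = 0.
So s = -18.

-18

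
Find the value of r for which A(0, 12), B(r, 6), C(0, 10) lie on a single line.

Collinearity: (B − A) must be parallel to (C − A) = (0, -2).
Cross-multiplying the components: (r − 0)·(-2) = (-6)·(0).
Solving gives r = 0.

0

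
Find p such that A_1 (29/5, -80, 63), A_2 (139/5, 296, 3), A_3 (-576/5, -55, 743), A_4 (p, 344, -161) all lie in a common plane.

The points are coplanar iff A_1A_2 · (A_1A_3 × A_1A_4) = 0.
Expanding, this is linear in p: (257180)p + (-15070748) = 0.
So p = 293/5.

293/5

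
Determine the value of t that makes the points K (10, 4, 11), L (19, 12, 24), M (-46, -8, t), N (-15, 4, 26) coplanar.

Coplanarity ⇔ det[KL; KM; KN] = 0.
Expanding, this is linear in t: (-200)t + (3400) = 0.
So t = 17.

17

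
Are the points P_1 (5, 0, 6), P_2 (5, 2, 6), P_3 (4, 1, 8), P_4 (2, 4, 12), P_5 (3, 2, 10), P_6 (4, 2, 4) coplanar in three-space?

No

The plane through P_1, P_2, P_3 has normal n = P_1P_2 × P_1P_3 = (4, 0, 2) and equation n·P = 32.
Checking the remaining points: n·P_4 = 32, n·P_5 = 32, n·P_6 = 24.
Since n·P_6 = 24 ≠ 32, P_6 is off the plane and the points are not all coplanar.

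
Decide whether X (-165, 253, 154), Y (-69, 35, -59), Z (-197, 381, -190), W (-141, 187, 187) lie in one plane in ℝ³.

With X as base: XY = (96, -218, -213), XZ = (-32, 128, -344), XW = (24, -66, 33).
XZ × XW = (-18480, -7200, -960).
XY · (XZ × XW) = 0.
The scalar triple product vanishes, so the four points are coplanar.

Yes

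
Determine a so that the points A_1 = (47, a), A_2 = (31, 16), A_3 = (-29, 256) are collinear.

Collinearity: (A_1 − A_2) must be parallel to (A_3 − A_2) = (-60, 240).
Cross-multiplying the components: (a − 16)·(-60) = (16)·(240).
Solving gives a = -48.

-48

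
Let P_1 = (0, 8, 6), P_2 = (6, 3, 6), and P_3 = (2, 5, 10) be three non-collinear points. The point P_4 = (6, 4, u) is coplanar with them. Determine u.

3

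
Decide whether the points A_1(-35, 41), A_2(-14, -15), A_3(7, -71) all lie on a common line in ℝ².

A_1A_2 = (21, -56), A_1A_3 = (42, -112).
Checking proportionality: A_1A_3 = 2·A_1A_2, so the vectors are parallel and the points are collinear.

Yes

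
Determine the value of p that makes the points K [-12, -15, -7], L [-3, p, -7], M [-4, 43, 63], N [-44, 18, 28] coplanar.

-16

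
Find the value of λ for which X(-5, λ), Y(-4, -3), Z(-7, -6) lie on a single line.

The three points are collinear iff det[XY; XZ] = 0.
This determinant is linear in λ: (-3)λ + (-12) = 0, so λ = -4.

-4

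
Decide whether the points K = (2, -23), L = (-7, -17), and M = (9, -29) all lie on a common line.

KL = (-9, 6), KM = (7, -6).
Twice the signed area of △KLM is (-9)(-6) − (6)(7) = 12.
The area is nonzero, so the three points are not collinear.

No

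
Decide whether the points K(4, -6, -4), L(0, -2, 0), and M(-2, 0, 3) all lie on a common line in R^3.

No

KL = (-4, 4, 4), KM = (-6, 6, 7).
KL × KM = (4, 4, 0).
The cross product is nonzero, so the points do not lie on one line.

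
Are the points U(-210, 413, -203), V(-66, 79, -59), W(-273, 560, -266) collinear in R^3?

No

UV = (144, -334, 144), UW = (-63, 147, -63).
UV × UW = (-126, 0, 126).
The cross product is nonzero, so the points do not lie on one line.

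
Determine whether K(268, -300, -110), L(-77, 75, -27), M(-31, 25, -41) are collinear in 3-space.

No

KL = (-345, 375, 83), KM = (-299, 325, 69).
KL × KM = (-1100, -1012, 0).
The cross product is nonzero, so the points do not lie on one line.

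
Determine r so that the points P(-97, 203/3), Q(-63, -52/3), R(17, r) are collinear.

-652/3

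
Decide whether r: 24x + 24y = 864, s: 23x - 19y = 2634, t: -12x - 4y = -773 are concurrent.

Lines aᵢx + bᵢy = cᵢ with pairwise distinct directions are concurrent exactly when det[aᵢ bᵢ cᵢ] = 0.
Here the determinant is -3024.
Nonzero, so no common point exists.

No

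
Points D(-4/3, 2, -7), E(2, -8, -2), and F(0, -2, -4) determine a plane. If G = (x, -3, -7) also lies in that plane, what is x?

1/3

The plane through D, E, F has equation −10x − (10/3)y = 20/3.
Substituting G: (-10)x + (10) = 20/3, so x = 1/3.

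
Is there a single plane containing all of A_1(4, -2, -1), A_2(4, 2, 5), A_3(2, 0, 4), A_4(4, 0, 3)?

No

With A_1 as base: A_1A_2 = (0, 4, 6), A_1A_3 = (-2, 2, 5), A_1A_4 = (0, 2, 4).
A_1A_3 × A_1A_4 = (-2, 8, -4).
A_1A_2 · (A_1A_3 × A_1A_4) = 8.
Since 8 ≠ 0, the four points are not coplanar.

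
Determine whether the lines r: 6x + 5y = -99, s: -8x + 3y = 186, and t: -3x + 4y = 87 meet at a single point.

No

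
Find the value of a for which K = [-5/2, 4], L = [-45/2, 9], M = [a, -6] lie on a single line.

Collinearity: (M − K) must be parallel to (L − K) = (-20, 5).
Cross-multiplying the components: (a − (-5/2))·(5) = (-10)·(-20).
Solving gives a = 75/2.

75/2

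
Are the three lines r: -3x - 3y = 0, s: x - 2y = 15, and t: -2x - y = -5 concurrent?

Intersecting r and s: solving the 2×2 system gives (x, y) = (5, -5).
Substitute into t: (-2)(5) + (-1)(-5) = -5.
This equals -5, so (5, -5) lies on all three lines and they are concurrent.

Yes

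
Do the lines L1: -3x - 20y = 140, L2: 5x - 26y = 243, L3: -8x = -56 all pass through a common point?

Lines aᵢx + bᵢy = cᵢ with pairwise distinct directions are concurrent exactly when det[aᵢ bᵢ cᵢ] = 0.
Here the determinant is -208.
Nonzero, so no common point exists.

No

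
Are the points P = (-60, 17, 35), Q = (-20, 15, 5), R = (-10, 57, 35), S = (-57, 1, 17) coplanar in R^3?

A normal to the plane through P, Q, R is n = PQ × PR = (1200, -1500, 1700).
The plane has equation n·X = -38000. For S: n·S = -41000.
-41000 ≠ -38000, so S is off the plane.

No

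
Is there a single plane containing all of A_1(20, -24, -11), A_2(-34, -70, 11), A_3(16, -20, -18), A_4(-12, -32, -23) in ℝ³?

No

With A_1 as base: A_1A_2 = (-54, -46, 22), A_1A_3 = (-4, 4, -7), A_1A_4 = (-32, -8, -12).
A_1A_3 × A_1A_4 = (-104, 176, 160).
A_1A_2 · (A_1A_3 × A_1A_4) = 1040.
Since 1040 ≠ 0, the four points are not coplanar.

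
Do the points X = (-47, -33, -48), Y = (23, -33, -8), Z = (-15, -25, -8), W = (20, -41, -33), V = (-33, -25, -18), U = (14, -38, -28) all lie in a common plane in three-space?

No

The plane through X, Y, Z has normal n = XY × XZ = (-320, -1520, 560) and equation n·P = 38320.
Checking the remaining points: n·W = 37440, n·V = 38480, n·U = 37600.
Since n·W = 37440 ≠ 38320, W is off the plane and the points are not all coplanar.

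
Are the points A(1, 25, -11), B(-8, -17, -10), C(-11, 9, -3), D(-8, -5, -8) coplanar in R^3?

Yes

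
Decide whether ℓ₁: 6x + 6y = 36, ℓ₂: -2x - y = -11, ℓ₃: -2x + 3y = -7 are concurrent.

The three lines meet at one point iff the augmented coefficient matrix [aᵢ bᵢ cᵢ] has rank < 3, i.e. its determinant vanishes.
Here the determinant is 0.
It vanishes, so the lines are concurrent at (5, 1).

Yes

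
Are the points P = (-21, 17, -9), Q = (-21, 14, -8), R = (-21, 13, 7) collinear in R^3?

No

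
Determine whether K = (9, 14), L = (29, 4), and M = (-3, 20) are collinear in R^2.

KL = (20, -10), KM = (-12, 6).
Checking proportionality: KM = -3/5·KL, so the vectors are parallel and the points are collinear.

Yes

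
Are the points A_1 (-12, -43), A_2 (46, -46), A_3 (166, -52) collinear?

A_1A_2 = (58, -3), A_1A_3 = (178, -9).
Twice the signed area of △A_1A_2A_3 is (58)(-9) − (-3)(178) = 12.
The area is nonzero, so the three points are not collinear.

No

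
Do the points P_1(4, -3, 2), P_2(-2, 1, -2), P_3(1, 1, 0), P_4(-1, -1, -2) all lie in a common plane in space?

No

A normal to the plane through P_1, P_2, P_3 is n = P_1P_2 × P_1P_3 = (8, 0, -12).
The plane has equation n·P = 8. For P_4: n·P_4 = 16.
16 ≠ 8, so P_4 is off the plane.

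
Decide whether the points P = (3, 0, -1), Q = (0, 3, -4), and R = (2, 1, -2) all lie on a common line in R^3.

PQ = (-3, 3, -3), PR = (-1, 1, -1).
Each component of PR is 1/3 times the corresponding component of PQ, so PR = 1/3·PQ and the points are collinear.

Yes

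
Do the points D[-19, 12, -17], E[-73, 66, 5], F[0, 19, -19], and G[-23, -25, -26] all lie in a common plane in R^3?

With D as base: DE = (-54, 54, 22), DF = (19, 7, -2), DG = (-4, -37, -9).
DF × DG = (-137, 179, -675).
DE · (DF × DG) = 2214.
Since 2214 ≠ 0, the four points are not coplanar.

No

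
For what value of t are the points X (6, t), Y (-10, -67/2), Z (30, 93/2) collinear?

-3/2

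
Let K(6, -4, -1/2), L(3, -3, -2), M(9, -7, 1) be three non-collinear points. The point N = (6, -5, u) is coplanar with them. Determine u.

-1/2

A normal to the plane is n = KL × KM = (-3, 0, 6).
N lies in the plane iff n · KN = 0.
This gives (6)u + (3) = 0, so u = -1/2.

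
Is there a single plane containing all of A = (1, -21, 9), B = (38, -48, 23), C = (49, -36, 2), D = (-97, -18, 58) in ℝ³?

Yes

With A as base: AB = (37, -27, 14), AC = (48, -15, -7), AD = (-98, 3, 49).
AC × AD = (-714, -1666, -1326).
AB · (AC × AD) = 0.
The scalar triple product vanishes, so the four points are coplanar.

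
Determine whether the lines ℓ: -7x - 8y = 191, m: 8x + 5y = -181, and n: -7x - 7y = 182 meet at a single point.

Intersecting ℓ and m: solving the 2×2 system gives (x, y) = (-17, -9).
Substitute into n: (-7)(-17) + (-7)(-9) = 182.
This equals 182, so (-17, -9) lies on all three lines and they are concurrent.

Yes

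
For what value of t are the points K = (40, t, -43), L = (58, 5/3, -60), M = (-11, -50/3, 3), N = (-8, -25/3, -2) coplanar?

-5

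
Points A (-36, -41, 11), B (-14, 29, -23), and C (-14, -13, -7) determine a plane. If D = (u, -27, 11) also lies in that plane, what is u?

-52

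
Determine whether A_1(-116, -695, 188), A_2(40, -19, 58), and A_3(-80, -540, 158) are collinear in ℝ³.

No

A_1A_2 = (156, 676, -130), A_1A_3 = (36, 155, -30).
Comparing components 2 and 3: (676)(-30) − (-130)(155) = -130 ≠ 0, so A_1A_2 and A_1A_3 are not parallel and the points are not collinear.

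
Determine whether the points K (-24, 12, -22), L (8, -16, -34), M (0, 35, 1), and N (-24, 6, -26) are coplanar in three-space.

The four points are coplanar iff the 3×3 determinant with rows KL, KM, KN is zero.
Rows: (32, -28, -12), (24, 23, 23), (0, -6, -4).
Expanding along the first row: (32)(46) − (-28)(-96) + (-12)(-144) = 512.
Nonzero ⇒ not coplanar.

No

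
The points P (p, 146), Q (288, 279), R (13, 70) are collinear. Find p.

113

The three points are collinear iff det[PQ; PR] = 0.
This determinant is linear in p: (209)p + (-23617) = 0, so p = 113.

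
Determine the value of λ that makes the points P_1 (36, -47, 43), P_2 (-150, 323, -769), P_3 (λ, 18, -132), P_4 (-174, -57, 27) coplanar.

-180

Coplanarity ⇔ det[P_1P_2; P_1P_3; P_1P_4] = 0.
Expanding, this is linear in λ: (14040)λ + (2527200) = 0.
So λ = -180.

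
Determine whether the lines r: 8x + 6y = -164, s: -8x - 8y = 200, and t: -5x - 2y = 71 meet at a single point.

Yes

Intersecting r and s: solving the 2×2 system gives (x, y) = (-7, -18).
Substitute into t: (-5)(-7) + (-2)(-18) = 71.
This equals 71, so (-7, -18) lies on all three lines and they are concurrent.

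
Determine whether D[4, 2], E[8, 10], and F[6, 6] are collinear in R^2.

Yes

DE = (4, 8), DF = (2, 4).
det[DE; DF] = (4)(4) − (8)(2) = 0.
The determinant is zero, so the points are collinear.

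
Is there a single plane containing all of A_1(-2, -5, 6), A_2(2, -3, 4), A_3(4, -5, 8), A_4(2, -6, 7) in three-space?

No

A normal to the plane through A_1, A_2, A_3 is n = A_1A_2 × A_1A_3 = (4, -20, -12).
The plane has equation n·P = 20. For A_4: n·A_4 = 44.
44 ≠ 20, so A_4 is off the plane.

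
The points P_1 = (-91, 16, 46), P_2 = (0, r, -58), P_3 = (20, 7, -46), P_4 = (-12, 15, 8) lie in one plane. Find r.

3

Coplanarity ⇔ det[P_1P_2; P_1P_3; P_1P_4] = 0.
Expanding, this is linear in r: (-3050)r + (9150) = 0.
So r = 3.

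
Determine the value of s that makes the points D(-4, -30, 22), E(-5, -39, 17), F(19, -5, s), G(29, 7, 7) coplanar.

Coplanarity ⇔ det[DE; DF; DG] = 0.
Expanding, this is linear in s: (-260)s + (2860) = 0.
So s = 11.

11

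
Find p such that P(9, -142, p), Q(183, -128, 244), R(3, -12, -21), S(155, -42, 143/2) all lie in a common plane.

463/2

The points are coplanar iff PQ · (PR × PS) = 0.
Expanding, this is linear in p: (12232)p + (-2831708) = 0.
So p = 463/2.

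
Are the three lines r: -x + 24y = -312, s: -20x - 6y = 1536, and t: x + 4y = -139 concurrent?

No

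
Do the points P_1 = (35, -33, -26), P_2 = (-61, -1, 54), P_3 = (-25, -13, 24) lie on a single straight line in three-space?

Yes

P_1P_2 = (-96, 32, 80), P_1P_3 = (-60, 20, 50).
Each component of P_1P_3 is 5/8 times the corresponding component of P_1P_2, so P_1P_3 = 5/8·P_1P_2 and the points are collinear.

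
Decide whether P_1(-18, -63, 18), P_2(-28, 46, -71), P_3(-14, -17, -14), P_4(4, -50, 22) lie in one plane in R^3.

No

A normal to the plane through P_1, P_2, P_3 is n = P_1P_2 × P_1P_3 = (606, -676, -896).
The plane has equation n·P = 15552. For P_4: n·P_4 = 16512.
16512 ≠ 15552, so P_4 is off the plane.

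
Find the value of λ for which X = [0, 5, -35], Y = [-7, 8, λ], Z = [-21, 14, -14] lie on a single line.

-28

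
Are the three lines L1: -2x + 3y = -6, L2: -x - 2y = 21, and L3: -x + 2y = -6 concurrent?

No

Intersecting L1 and L2: solving the 2×2 system gives (x, y) = (-51/7, -48/7).
Substitute into L3: (-1)(-51/7) + (2)(-48/7) = -45/7.
But L3 requires -6 ≠ -45/7, so the three lines have no common point.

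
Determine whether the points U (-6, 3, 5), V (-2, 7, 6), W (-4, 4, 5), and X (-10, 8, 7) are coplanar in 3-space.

A normal to the plane through U, V, W is n = UV × UW = (-1, 2, -4).
The plane has equation n·P = -8. For X: n·X = -2.
-2 ≠ -8, so X is off the plane.

No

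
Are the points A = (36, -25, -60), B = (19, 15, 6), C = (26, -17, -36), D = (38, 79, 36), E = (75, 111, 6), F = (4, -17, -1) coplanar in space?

The plane through A, B, C has normal n = AB × AC = (432, -252, 264) and equation n·P = 6012.
Checking the remaining points: n·D = 6012, n·E = 6012, n·F = 5748.
Since n·F = 5748 ≠ 6012, F is off the plane and the points are not all coplanar.

No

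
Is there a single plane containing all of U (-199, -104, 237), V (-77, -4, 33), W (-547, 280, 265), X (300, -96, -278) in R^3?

No

A normal to the plane through U, V, W is n = UV × UW = (81136, 67576, 81648).
The plane has equation n·P = -3823392. For X: n·X = -4844640.
-4844640 ≠ -3823392, so X is off the plane.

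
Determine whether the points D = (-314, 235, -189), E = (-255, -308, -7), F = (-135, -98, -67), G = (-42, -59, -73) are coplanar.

Yes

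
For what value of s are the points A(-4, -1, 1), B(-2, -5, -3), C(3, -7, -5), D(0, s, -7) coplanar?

The points are coplanar iff AB · (AC × AD) = 0.
Expanding, this is linear in s: (-16)s + (-144) = 0.
So s = -9.

-9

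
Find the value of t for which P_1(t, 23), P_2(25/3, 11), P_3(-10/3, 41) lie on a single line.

11/3

Collinearity: (P_1 − P_2) must be parallel to (P_3 − P_2) = (-35/3, 30).
Cross-multiplying the components: (t − 25/3)·(30) = (12)·(-35/3).
Solving gives t = 11/3.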